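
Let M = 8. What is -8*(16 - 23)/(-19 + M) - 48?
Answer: -584/11 ≈ -53.091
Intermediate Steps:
-8*(16 - 23)/(-19 + M) - 48 = -8*(16 - 23)/(-19 + 8) - 48 = -(-56)/(-11) - 48 = -(-56)*(-1)/11 - 48 = -8*7/11 - 48 = -56/11 - 48 = -584/11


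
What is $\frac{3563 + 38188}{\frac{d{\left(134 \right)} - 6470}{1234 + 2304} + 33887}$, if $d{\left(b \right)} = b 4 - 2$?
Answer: $\frac{24619173}{19981045} \approx 1.2321$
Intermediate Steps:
$d{\left(b \right)} = -2 + 4 b$ ($d{\left(b \right)} = 4 b - 2 = -2 + 4 b$)
$\frac{3563 + 38188}{\frac{d{\left(134 \right)} - 6470}{1234 + 2304} + 33887} = \frac{3563 + 38188}{\frac{\left(-2 + 4 \cdot 134\right) - 6470}{1234 + 2304} + 33887} = \frac{41751}{\frac{\left(-2 + 536\right) + \left(-8366 + 1896\right)}{3538} + 33887} = \frac{41751}{\left(534 - 6470\right) \frac{1}{3538} + 33887} = \frac{41751}{\left(-5936\right) \frac{1}{3538} + 33887} = \frac{41751}{- \frac{2968}{1769} + 33887} = \frac{41751}{\frac{59943135}{1769}} = 41751 \cdot \frac{1769}{59943135} = \frac{24619173}{19981045}$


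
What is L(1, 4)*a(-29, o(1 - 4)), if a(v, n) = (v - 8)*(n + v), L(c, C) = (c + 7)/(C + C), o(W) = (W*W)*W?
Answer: 2072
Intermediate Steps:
o(W) = W³ (o(W) = W²*W = W³)
L(c, C) = (7 + c)/(2*C) (L(c, C) = (7 + c)/((2*C)) = (7 + c)*(1/(2*C)) = (7 + c)/(2*C))
a(v, n) = (-8 + v)*(n + v)
L(1, 4)*a(-29, o(1 - 4)) = ((½)*(7 + 1)/4)*((-29)² - 8*(1 - 4)³ - 8*(-29) + (1 - 4)³*(-29)) = ((½)*(¼)*8)*(841 - 8*(-3)³ + 232 + (-3)³*(-29)) = 1*(841 - 8*(-27) + 232 - 27*(-29)) = 1*(841 + 216 + 232 + 783) = 1*2072 = 2072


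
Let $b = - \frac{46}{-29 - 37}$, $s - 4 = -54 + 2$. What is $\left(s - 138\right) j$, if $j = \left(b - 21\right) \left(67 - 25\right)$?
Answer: $\frac{1744680}{11} \approx 1.5861 \cdot 10^{5}$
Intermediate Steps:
$s = -48$ ($s = 4 + \left(-54 + 2\right) = 4 - 52 = -48$)
$b = \frac{23}{33}$ ($b = - \frac{46}{-66} = \left(-46\right) \left(- \frac{1}{66}\right) = \frac{23}{33} \approx 0.69697$)
$j = - \frac{9380}{11}$ ($j = \left(\frac{23}{33} - 21\right) \left(67 - 25\right) = \left(- \frac{670}{33}\right) 42 = - \frac{9380}{11} \approx -852.73$)
$\left(s - 138\right) j = \left(-48 - 138\right) \left(- \frac{9380}{11}\right) = \left(-186\right) \left(- \frac{9380}{11}\right) = \frac{1744680}{11}$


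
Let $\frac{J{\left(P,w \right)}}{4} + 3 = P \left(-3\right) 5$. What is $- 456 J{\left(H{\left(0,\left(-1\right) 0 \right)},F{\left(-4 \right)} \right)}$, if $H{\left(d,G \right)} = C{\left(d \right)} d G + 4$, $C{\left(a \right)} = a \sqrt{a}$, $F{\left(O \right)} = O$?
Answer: $114912$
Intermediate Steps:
$C{\left(a \right)} = a^{\frac{3}{2}}$
$H{\left(d,G \right)} = 4 + G d^{\frac{5}{2}}$ ($H{\left(d,G \right)} = d^{\frac{3}{2}} d G + 4 = d^{\frac{5}{2}} G + 4 = G d^{\frac{5}{2}} + 4 = 4 + G d^{\frac{5}{2}}$)
$J{\left(P,w \right)} = -12 - 60 P$ ($J{\left(P,w \right)} = -12 + 4 P \left(-3\right) 5 = -12 + 4 - 3 P 5 = -12 + 4 \left(- 15 P\right) = -12 - 60 P$)
$- 456 J{\left(H{\left(0,\left(-1\right) 0 \right)},F{\left(-4 \right)} \right)} = - 456 \left(-12 - 60 \left(4 + \left(-1\right) 0 \cdot 0^{\frac{5}{2}}\right)\right) = - 456 \left(-12 - 60 \left(4 + 0 \cdot 0\right)\right) = - 456 \left(-12 - 60 \left(4 + 0\right)\right) = - 456 \left(-12 - 240\right) = \left(-456\right) \left(-252\right) = 114912$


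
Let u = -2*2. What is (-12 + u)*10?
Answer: -160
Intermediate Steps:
u = -4
(-12 + u)*10 = (-12 - 4)*10 = -16*10 = -160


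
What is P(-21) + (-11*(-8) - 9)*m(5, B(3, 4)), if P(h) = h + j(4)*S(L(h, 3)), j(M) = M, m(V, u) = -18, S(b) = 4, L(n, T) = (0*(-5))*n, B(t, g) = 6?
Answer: -1427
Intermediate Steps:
L(n, T) = 0 (L(n, T) = 0*n = 0)
P(h) = 16 + h (P(h) = h + 4*4 = h + 16 = 16 + h)
P(-21) + (-11*(-8) - 9)*m(5, B(3, 4)) = (16 - 21) + (-11*(-8) - 9)*(-18) = -5 + (88 - 9)*(-18) = -5 + 79*(-18) = -5 - 1422 = -1427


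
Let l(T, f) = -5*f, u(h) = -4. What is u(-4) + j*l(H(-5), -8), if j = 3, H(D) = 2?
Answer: 116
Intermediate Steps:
u(-4) + j*l(H(-5), -8) = -4 + 3*(-5*(-8)) = -4 + 3*40 = -4 + 120 = 116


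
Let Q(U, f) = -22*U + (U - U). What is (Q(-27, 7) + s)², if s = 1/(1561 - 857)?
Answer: 174872003329/495616 ≈ 3.5284e+5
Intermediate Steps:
Q(U, f) = -22*U (Q(U, f) = -22*U + 0 = -22*U)
s = 1/704 ≈ 0.0014205
(Q(-27, 7) + s)² = (-22*(-27) + 1/704)² = (594 + 1/704)² = (418177/704)² = 174872003329/495616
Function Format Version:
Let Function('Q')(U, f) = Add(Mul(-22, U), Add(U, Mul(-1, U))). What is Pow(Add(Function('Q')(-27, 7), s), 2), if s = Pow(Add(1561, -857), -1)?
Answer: Rational(174872003329, 495616) ≈ 3.5284e+5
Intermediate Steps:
Function('Q')(U, f) = Mul(-22, U) (Function('Q')(U, f) = Add(Mul(-22, U), 0) = Mul(-22, U))
s = Rational(1, 704) (s = Pow(704, -1) = Rational(1, 704) ≈ 0.0014205)
Pow(Add(Function('Q')(-27, 7), s), 2) = Pow(Add(Mul(-22, -27), Rational(1, 704)), 2) = Pow(Add(594, Rational(1, 704)), 2) = Pow(Rational(418177, 704), 2) = Rational(174872003329, 495616)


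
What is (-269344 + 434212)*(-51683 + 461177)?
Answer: 67512456792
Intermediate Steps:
(-269344 + 434212)*(-51683 + 461177) = 164868*409494 = 67512456792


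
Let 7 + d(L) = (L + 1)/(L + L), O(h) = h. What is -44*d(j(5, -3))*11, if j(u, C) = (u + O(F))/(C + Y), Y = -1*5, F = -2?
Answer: 11374/3 ≈ 3791.3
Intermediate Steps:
Y = -5
j(u, C) = (-2 + u)/(-5 + C) (j(u, C) = (u - 2)/(C - 5) = (-2 + u)/(-5 + C))
d(L) = -7 + (1 + L)/(2*L) (d(L) = -7 + (L + 1)/(L + L) = -7 + (1 + L)/((2*L)) = -7 + (1 + L)*(1/(2*L)) = -7 + (1 + L)/(2*L))
-44*d(j(5, -3))*11 = -22*(1 - 13*(-2 + 5)/(-5 - 3))/((-2 + 5)/(-5 - 3))*11 = -22*(1 - 13*3/(-8))/(3/(-8))*11 = -22*(1 - (-13)*3/8)/((-1/8*3))*11 = -22*(1 - 13*(-3/8))/(-3/8)*11 = -22*(-8)*(1 + 39/8)/3*11 = -22*(-8)*47/(3*8)*11 = -44*(-47/6)*11 = (1034/3)*11 = 11374/3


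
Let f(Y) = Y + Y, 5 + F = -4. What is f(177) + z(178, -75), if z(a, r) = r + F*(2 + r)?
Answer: 936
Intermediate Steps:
F = -9 (F = -5 - 4 = -9)
z(a, r) = -18 - 8*r (z(a, r) = r - 9*(2 + r) = r + (-18 - 9*r) = -18 - 8*r)
f(Y) = 2*Y
f(177) + z(178, -75) = 2*177 + (-18 - 8*(-75)) = 354 + (-18 + 600) = 354 + 582 = 936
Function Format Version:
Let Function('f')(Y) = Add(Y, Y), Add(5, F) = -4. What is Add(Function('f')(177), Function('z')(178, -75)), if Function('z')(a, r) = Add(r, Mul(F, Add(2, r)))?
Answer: 936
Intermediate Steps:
F = -9 (F = Add(-5, -4) = -9)
Function('z')(a, r) = Add(-18, Mul(-8, r)) (Function('z')(a, r) = Add(r, Mul(-9, Add(2, r))) = Add(r, Add(-18, Mul(-9, r))) = Add(-18, Mul(-8, r)))
Function('f')(Y) = Mul(2, Y)
Add(Function('f')(177), Function('z')(178, -75)) = Add(Mul(2, 177), Add(-18, Mul(-8, -75))) = Add(354, Add(-18, 600)) = Add(354, 582) = 936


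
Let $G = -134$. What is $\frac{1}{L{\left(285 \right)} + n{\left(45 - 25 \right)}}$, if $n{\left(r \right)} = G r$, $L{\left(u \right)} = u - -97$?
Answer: $- \frac{1}{2298} \approx -0.00043516$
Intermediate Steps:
$L{\left(u \right)} = 97 + u$ ($L{\left(u \right)} = u + 97 = 97 + u$)
$n{\left(r \right)} = - 134 r$
$\frac{1}{L{\left(285 \right)} + n{\left(45 - 25 \right)}} = \frac{1}{\left(97 + 285\right) - 134 \left(45 - 25\right)} = \frac{1}{382 - 134 \left(45 - 25\right)} = \frac{1}{382 - 2680} = \frac{1}{-2298} = - \frac{1}{2298}$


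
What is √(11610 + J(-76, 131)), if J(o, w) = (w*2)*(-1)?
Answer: 2*√2837 ≈ 106.53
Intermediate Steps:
J(o, w) = -2*w (J(o, w) = (2*w)*(-1) = -2*w)
√(11610 + J(-76, 131)) = √(11610 - 2*131) = √(11610 - 262) = √11348 = 2*√2837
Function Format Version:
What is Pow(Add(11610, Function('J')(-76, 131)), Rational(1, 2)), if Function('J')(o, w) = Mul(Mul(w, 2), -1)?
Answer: Mul(2, Pow(2837, Rational(1, 2))) ≈ 106.53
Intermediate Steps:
Function('J')(o, w) = Mul(-2, w) (Function('J')(o, w) = Mul(Mul(2, w), -1) = Mul(-2, w))
Pow(Add(11610, Function('J')(-76, 131)), Rational(1, 2)) = Pow(Add(11610, Mul(-2, 131)), Rational(1, 2)) = Pow(Add(11610, -262), Rational(1, 2)) = Pow(11348, Rational(1, 2)) = Mul(2, Pow(2837, Rational(1, 2)))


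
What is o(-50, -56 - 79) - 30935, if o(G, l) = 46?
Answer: -30889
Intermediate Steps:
o(-50, -56 - 79) - 30935 = 46 - 30935 = -30889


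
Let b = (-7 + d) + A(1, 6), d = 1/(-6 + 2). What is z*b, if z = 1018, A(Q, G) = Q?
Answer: -12725/2 ≈ -6362.5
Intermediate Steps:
d = -¼ (d = 1/(-4) = -¼ ≈ -0.25000)
b = -25/4 (b = (-7 - ¼) + 1 = -29/4 + 1 = -25/4 ≈ -6.2500)
z*b = 1018*(-25/4) = -12725/2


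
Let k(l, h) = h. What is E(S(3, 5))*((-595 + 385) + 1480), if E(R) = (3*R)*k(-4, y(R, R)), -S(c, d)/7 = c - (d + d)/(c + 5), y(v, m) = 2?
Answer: -93345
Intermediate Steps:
S(c, d) = -7*c + 14*d/(5 + c) (S(c, d) = -7*(c - (d + d)/(c + 5)) = -7*(c - 2*d/(5 + c)) = -7*c + 14*d/(5 + c))
E(R) = 6*R (E(R) = (3*R)*2 = 6*R)
E(S(3, 5))*((-595 + 385) + 1480) = (6*(7*(-1*3² - 5*3 + 2*5)/(5 + 3)))*((-595 + 385) + 1480) = (6*(7*(-1*9 - 15 + 10)/8))*(-210 + 1480) = (6*(7*(⅛)*(-9 - 15 + 10)))*1270 = (6*(7*(⅛)*(-14)))*1270 = (6*(-49/4))*1270 = -147/2*1270 = -93345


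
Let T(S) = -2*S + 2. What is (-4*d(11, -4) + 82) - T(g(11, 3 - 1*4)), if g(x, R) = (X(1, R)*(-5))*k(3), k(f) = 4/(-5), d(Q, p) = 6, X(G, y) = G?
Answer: 64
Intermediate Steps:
k(f) = -4/5 (k(f) = 4*(-1/5) = -4/5)
g(x, R) = 4 (g(x, R) = (1*(-5))*(-4/5) = -5*(-4/5) = 4)
T(S) = 2 - 2*S
(-4*d(11, -4) + 82) - T(g(11, 3 - 1*4)) = (-4*6 + 82) - (2 - 2*4) = (-24 + 82) - (2 - 8) = 58 - 1*(-6) = 58 + 6 = 64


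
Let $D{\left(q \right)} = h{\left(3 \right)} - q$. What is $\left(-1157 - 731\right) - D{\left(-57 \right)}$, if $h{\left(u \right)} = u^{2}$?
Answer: $-1954$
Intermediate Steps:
$D{\left(q \right)} = 9 - q$ ($D{\left(q \right)} = 3^{2} - q = 9 - q$)
$\left(-1157 - 731\right) - D{\left(-57 \right)} = \left(-1157 - 731\right) - \left(9 - -57\right) = \left(-1157 - 731\right) - \left(9 + 57\right) = -1888 - 66 = -1954$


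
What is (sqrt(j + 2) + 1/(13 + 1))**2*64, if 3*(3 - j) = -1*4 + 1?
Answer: 18832/49 + 64*sqrt(6)/7 ≈ 406.72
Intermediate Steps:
j = 4 (j = 3 - (-1*4 + 1)/3 = 3 - (-4 + 1)/3 = 3 - 1/3*(-3) = 3 + 1 = 4)
(sqrt(j + 2) + 1/(13 + 1))**2*64 = (sqrt(4 + 2) + 1/(13 + 1))**2*64 = (sqrt(6) + 1/14)**2*64 = (1/14 + sqrt(6))**2*64 = 64*(1/14 + sqrt(6))**2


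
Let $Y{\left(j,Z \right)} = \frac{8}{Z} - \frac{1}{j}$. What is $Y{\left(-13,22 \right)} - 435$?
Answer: $- \frac{62142}{143} \approx -434.56$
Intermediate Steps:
$Y{\left(j,Z \right)} = - \frac{1}{j} + \frac{8}{Z}$
$Y{\left(-13,22 \right)} - 435 = \left(- \frac{1}{-13} + \frac{8}{22}\right) - 435 = \left(\left(-1\right) \left(- \frac{1}{13}\right) + 8 \cdot \frac{1}{22}\right) - 435 = \left(\frac{1}{13} + \frac{4}{11}\right) - 435 = \frac{63}{143} - 435 = - \frac{62142}{143}$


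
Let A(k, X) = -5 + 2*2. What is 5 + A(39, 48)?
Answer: 4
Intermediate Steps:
A(k, X) = -1 (A(k, X) = -5 + 4 = -1)
5 + A(39, 48) = 5 - 1 = 4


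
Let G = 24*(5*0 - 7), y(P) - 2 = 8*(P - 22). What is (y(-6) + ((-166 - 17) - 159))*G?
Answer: 94752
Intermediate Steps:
y(P) = -174 + 8*P (y(P) = 2 + 8*(P - 22) = 2 + 8*(-22 + P) = 2 + (-176 + 8*P) = -174 + 8*P)
G = -168 (G = 24*(0 - 7) = 24*(-7) = -168)
(y(-6) + ((-166 - 17) - 159))*G = ((-174 + 8*(-6)) + ((-166 - 17) - 159))*(-168) = ((-174 - 48) + (-183 - 159))*(-168) = (-222 - 342)*(-168) = -564*(-168) = 94752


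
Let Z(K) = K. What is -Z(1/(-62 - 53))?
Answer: 1/115 ≈ 0.0086956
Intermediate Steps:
-Z(1/(-62 - 53)) = -1/(-62 - 53) = -1/(-115) = -1*(-1/115) = 1/115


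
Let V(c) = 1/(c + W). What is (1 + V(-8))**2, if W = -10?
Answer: 289/324 ≈ 0.89198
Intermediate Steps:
V(c) = 1/(-10 + c) (V(c) = 1/(c - 10) = 1/(-10 + c))
(1 + V(-8))**2 = (1 + 1/(-10 - 8))**2 = (1 + 1/(-18))**2 = (1 - 1/18)**2 = (17/18)**2 = 289/324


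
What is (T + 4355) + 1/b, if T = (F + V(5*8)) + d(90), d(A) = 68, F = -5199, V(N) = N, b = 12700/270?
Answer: -934693/1270 ≈ -735.98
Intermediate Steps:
b = 1270/27 (b = 12700*(1/270) = 1270/27 ≈ 47.037)
T = -5091 (T = (-5199 + 5*8) + 68 = (-5199 + 40) + 68 = -5159 + 68 = -5091)
(T + 4355) + 1/b = (-5091 + 4355) + 1/(1270/27) = -736 + 27/1270 = -934693/1270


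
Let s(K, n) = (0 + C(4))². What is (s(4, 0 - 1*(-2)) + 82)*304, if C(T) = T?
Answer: 29792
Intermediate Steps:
s(K, n) = 16 (s(K, n) = (0 + 4)² = 4² = 16)
(s(4, 0 - 1*(-2)) + 82)*304 = (16 + 82)*304 = 98*304 = 29792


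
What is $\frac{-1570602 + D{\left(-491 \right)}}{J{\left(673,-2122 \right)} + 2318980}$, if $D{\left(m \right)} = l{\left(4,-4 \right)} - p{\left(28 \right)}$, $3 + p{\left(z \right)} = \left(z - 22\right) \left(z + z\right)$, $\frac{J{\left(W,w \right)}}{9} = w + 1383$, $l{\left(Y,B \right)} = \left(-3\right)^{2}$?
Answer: $- \frac{1570926}{2312329} \approx -0.67937$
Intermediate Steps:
$l{\left(Y,B \right)} = 9$
$J{\left(W,w \right)} = 12447 + 9 w$ ($J{\left(W,w \right)} = 9 \left(w + 1383\right) = 9 \left(1383 + w\right) = 12447 + 9 w$)
$p{\left(z \right)} = -3 + 2 z \left(-22 + z\right)$ ($p{\left(z \right)} = -3 + \left(z - 22\right) \left(z + z\right) = -3 + \left(-22 + z\right) 2 z = -3 + 2 z \left(-22 + z\right)$)
$D{\left(m \right)} = -324$ ($D{\left(m \right)} = 9 - \left(-3 - 1232 + 2 \cdot 28^{2}\right) = 9 - \left(-3 - 1232 + 2 \cdot 784\right) = 9 - \left(-3 - 1232 + 1568\right) = 9 - 333 = -324$)
$\frac{-1570602 + D{\left(-491 \right)}}{J{\left(673,-2122 \right)} + 2318980} = \frac{-1570602 - 324}{\left(12447 + 9 \left(-2122\right)\right) + 2318980} = - \frac{1570926}{\left(12447 - 19098\right) + 2318980} = - \frac{1570926}{-6651 + 2318980} = - \frac{1570926}{2312329}$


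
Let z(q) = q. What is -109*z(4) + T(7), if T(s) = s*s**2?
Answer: -93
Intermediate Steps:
T(s) = s**3
-109*z(4) + T(7) = -109*4 + 7**3 = -436 + 343 = -93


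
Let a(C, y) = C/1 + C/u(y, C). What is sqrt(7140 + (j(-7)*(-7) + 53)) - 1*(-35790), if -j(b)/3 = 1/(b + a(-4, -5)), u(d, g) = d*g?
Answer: 35790 + sqrt(115058)/4 ≈ 35875.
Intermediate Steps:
a(C, y) = C + 1/y (a(C, y) = C/1 + C/((y*C)) = C*1 + C/((C*y)) = C + C*(1/(C*y)) = C + 1/y)
j(b) = -3/(-21/5 + b) (j(b) = -3/(b + (-4 + 1/(-5))) = -3/(b + (-4 - 1/5)) = -3/(b - 21/5) = -3/(-21/5 + b))
sqrt(7140 + (j(-7)*(-7) + 53)) - 1*(-35790) = sqrt(7140 + (-15/(-21 + 5*(-7))*(-7) + 53)) - 1*(-35790) = sqrt(7140 + (-15/(-21 - 35)*(-7) + 53)) + 35790 = sqrt(7140 + (-15/(-56)*(-7) + 53)) + 35790 = sqrt(7140 + (-15*(-1/56)*(-7) + 53)) + 35790 = sqrt(7140 + ((15/56)*(-7) + 53)) + 35790 = sqrt(7140 + (-15/8 + 53)) + 35790 = sqrt(7140 + 409/8) + 35790 = sqrt(57529/8) + 35790 = sqrt(115058)/4 + 35790 = 35790 + sqrt(115058)/4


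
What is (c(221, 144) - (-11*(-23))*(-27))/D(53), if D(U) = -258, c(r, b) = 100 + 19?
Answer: -3475/129 ≈ -26.938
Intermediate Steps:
c(r, b) = 119
(c(221, 144) - (-11*(-23))*(-27))/D(53) = (119 - (-11*(-23))*(-27))/(-258) = (119 - 253*(-27))*(-1/258) = (119 - 1*(-6831))*(-1/258) = (119 + 6831)*(-1/258) = 6950*(-1/258) = -3475/129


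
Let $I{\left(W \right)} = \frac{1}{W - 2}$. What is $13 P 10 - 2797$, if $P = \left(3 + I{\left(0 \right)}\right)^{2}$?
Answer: $- \frac{3969}{2} \approx -1984.5$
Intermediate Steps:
$I{\left(W \right)} = \frac{1}{-2 + W}$
$P = \frac{25}{4}$ ($P = \left(3 + \frac{1}{-2 + 0}\right)^{2} = \left(3 + \frac{1}{-2}\right)^{2} = \left(3 - \frac{1}{2}\right)^{2} = \left(\frac{5}{2}\right)^{2} = \frac{25}{4} \approx 6.25$)
$13 P 10 - 2797 = 13 \cdot \frac{25}{4} \cdot 10 - 2797 = \frac{325}{4} \cdot 10 - 2797 = \frac{1625}{2} - 2797 = - \frac{3969}{2}$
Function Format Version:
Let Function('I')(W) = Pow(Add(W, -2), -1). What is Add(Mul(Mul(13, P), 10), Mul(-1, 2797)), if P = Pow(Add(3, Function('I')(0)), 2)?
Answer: Rational(-3969, 2) ≈ -1984.5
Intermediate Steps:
Function('I')(W) = Pow(Add(-2, W), -1)
P = Rational(25, 4) (P = Pow(Add(3, Pow(Add(-2, 0), -1)), 2) = Pow(Add(3, Pow(-2, -1)), 2) = Pow(Add(3, Rational(-1, 2)), 2) = Pow(Rational(5, 2), 2) = Rational(25, 4) ≈ 6.2500)
Add(Mul(Mul(13, P), 10), Mul(-1, 2797)) = Add(Mul(Mul(13, Rational(25, 4)), 10), Mul(-1, 2797)) = Add(Mul(Rational(325, 4), 10), -2797) = Add(Rational(1625, 2), -2797) = Rational(-3969, 2)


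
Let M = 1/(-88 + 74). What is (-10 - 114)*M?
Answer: 62/7 ≈ 8.8571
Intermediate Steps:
M = -1/14 (M = 1/(-14) = -1/14 ≈ -0.071429)
(-10 - 114)*M = (-10 - 114)*(-1/14) = -124*(-1/14) = 62/7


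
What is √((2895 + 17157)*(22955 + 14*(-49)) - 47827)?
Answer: √446490161 ≈ 21130.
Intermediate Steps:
√((2895 + 17157)*(22955 + 14*(-49)) - 47827) = √(20052*(22955 - 686) - 47827) = √(20052*22269 - 47827) = √(446537988 - 47827) = √446490161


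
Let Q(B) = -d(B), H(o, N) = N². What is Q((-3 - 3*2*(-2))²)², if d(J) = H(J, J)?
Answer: 43046721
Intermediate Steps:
d(J) = J²
Q(B) = -B²
Q((-3 - 3*2*(-2))²)² = (-((-3 - 3*2*(-2))²)²)² = (-((-3 - 6*(-2))²)²)² = (-((-3 + 12)²)²)² = (-(9²)²)² = (-1*81²)² = (-1*6561)² = (-6561)² = 43046721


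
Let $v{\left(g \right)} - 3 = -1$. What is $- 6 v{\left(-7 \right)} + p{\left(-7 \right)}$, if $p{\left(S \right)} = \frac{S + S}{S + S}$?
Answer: $-11$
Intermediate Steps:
$v{\left(g \right)} = 2$ ($v{\left(g \right)} = 3 - 1 = 2$)
$p{\left(S \right)} = 1$ ($p{\left(S \right)} = \frac{2 S}{2 S} = 2 S \frac{1}{2 S} = 1$)
$- 6 v{\left(-7 \right)} + p{\left(-7 \right)} = \left(-6\right) 2 + 1 = -12 + 1 = -11$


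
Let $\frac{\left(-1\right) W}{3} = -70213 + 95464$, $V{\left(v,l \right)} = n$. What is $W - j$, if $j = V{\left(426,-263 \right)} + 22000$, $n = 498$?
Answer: $-98251$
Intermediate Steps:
$V{\left(v,l \right)} = 498$
$W = -75753$ ($W = - 3 \left(-70213 + 95464\right) = \left(-3\right) 25251 = -75753$)
$j = 22498$ ($j = 498 + 22000 = 22498$)
$W - j = -75753 - 22498 = -98251$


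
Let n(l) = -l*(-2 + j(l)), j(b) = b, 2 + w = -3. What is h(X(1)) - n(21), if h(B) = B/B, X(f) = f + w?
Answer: 400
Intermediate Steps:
w = -5 (w = -2 - 3 = -5)
X(f) = -5 + f (X(f) = f - 5 = -5 + f)
h(B) = 1
n(l) = -l*(-2 + l)
h(X(1)) - n(21) = 1 - 21*(2 - 1*21) = 1 - 21*(2 - 21) = 1 - 21*(-19) = 1 - 1*(-399) = 1 + 399 = 400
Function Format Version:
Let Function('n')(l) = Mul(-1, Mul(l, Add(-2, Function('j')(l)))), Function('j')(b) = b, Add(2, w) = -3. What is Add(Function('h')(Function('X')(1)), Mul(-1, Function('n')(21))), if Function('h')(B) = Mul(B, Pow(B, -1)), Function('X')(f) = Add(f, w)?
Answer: 400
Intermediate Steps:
w = -5 (w = Add(-2, -3) = -5)
Function('X')(f) = Add(-5, f) (Function('X')(f) = Add(f, -5) = Add(-5, f))
Function('h')(B) = 1
Function('n')(l) = Mul(-1, l, Add(-2, l)) (Function('n')(l) = Mul(-1, Mul(l, Add(-2, l))) = Mul(-1, l, Add(-2, l)))
Add(Function('h')(Function('X')(1)), Mul(-1, Function('n')(21))) = Add(1, Mul(-1, Mul(21, Add(2, Mul(-1, 21))))) = Add(1, Mul(-1, Mul(21, Add(2, -21)))) = Add(1, Mul(-1, Mul(21, -19))) = Add(1, Mul(-1, -399)) = Add(1, 399) = 400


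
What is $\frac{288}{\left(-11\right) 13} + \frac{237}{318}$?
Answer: $- \frac{19231}{15158} \approx -1.2687$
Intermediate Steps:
$\frac{288}{\left(-11\right) 13} + \frac{237}{318} = \frac{288}{-143} + 237 \cdot \frac{1}{318} = 288 \left(- \frac{1}{143}\right) + \frac{79}{106} = - \frac{288}{143} + \frac{79}{106} = - \frac{19231}{15158}$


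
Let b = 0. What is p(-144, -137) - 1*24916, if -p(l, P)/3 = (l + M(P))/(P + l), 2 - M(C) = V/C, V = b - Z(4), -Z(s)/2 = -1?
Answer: -959249620/38497 ≈ -24918.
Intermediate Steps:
Z(s) = 2 (Z(s) = -2*(-1) = 2)
V = -2 (V = 0 - 1*2 = 0 - 2 = -2)
M(C) = 2 + 2/C (M(C) = 2 - (-2)/C = 2 + 2/C)
p(l, P) = -3*(2 + l + 2/P)/(P + l) (p(l, P) = -3*(l + (2 + 2/P))/(P + l) = -3*(2 + l + 2/P)/(P + l))
p(-144, -137) - 1*24916 = 3*(-2 - 1*(-137)*(2 - 144))/(-137*(-137 - 144)) - 1*24916 = 3*(-1/137)*(-2 - 1*(-137)*(-142))/(-281) - 24916 = 3*(-1/137)*(-1/281)*(-2 - 19454) - 24916 = 3*(-1/137)*(-1/281)*(-19456) - 24916 = -58368/38497 - 24916 = -959249620/38497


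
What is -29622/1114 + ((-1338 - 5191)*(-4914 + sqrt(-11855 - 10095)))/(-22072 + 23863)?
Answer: 1982665149/110843 - 32645*I*sqrt(878)/1791 ≈ 17887.0 - 540.09*I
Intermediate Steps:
-29622/1114 + ((-1338 - 5191)*(-4914 + sqrt(-11855 - 10095)))/(-22072 + 23863) = -29622*1/1114 - 6529*(-4914 + sqrt(-21950))/1791 = -14811/557 - 6529*(-4914 + 5*I*sqrt(878))*(1/1791) = -14811/557 + (32083506 - 32645*I*sqrt(878))*(1/1791) = -14811/557 + (3564834/199 - 32645*I*sqrt(878)/1791) = 1982665149/110843 - 32645*I*sqrt(878)/1791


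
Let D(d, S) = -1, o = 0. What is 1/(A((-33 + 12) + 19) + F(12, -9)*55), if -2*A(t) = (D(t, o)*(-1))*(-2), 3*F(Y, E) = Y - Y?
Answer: 1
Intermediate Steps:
F(Y, E) = 0 (F(Y, E) = (Y - Y)/3 = (1/3)*0 = 0)
A(t) = 1 (A(t) = -(-1*(-1))*(-2)/2 = -(-2)/2 = -1/2*(-2) = 1)
1/(A((-33 + 12) + 19) + F(12, -9)*55) = 1/(1 + 0*55) = 1/(1 + 0) = 1/1 = 1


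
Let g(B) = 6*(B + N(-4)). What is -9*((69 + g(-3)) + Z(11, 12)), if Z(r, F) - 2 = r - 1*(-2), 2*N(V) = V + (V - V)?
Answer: -486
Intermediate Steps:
N(V) = V/2 (N(V) = (V + (V - V))/2 = (V + 0)/2 = V/2)
Z(r, F) = 4 + r (Z(r, F) = 2 + (r - 1*(-2)) = 2 + (r + 2) = 2 + (2 + r) = 4 + r)
g(B) = -12 + 6*B (g(B) = 6*(B + (½)*(-4)) = 6*(B - 2) = 6*(-2 + B) = -12 + 6*B)
-9*((69 + g(-3)) + Z(11, 12)) = -9*((69 + (-12 + 6*(-3))) + (4 + 11)) = -9*((69 + (-12 - 18)) + 15) = -9*((69 - 30) + 15) = -9*(39 + 15) = -9*54 = -486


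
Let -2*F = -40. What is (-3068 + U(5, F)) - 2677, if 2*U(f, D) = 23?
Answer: -11467/2 ≈ -5733.5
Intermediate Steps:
F = 20 (F = -½*(-40) = 20)
U(f, D) = 23/2 (U(f, D) = (½)*23 = 23/2)
(-3068 + U(5, F)) - 2677 = (-3068 + 23/2) - 2677 = -6113/2 - 2677 = -11467/2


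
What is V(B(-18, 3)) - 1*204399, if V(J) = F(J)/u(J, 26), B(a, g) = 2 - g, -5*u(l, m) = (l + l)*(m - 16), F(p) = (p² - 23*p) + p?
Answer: -817573/4 ≈ -2.0439e+5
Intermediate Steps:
F(p) = p² - 22*p
u(l, m) = -2*l*(-16 + m)/5 (u(l, m) = -(l + l)*(m - 16)/5 = -2*l*(-16 + m)/5)
V(J) = 11/2 - J/4 (V(J) = (J*(-22 + J))/((2*J*(16 - 1*26)/5)) = (J*(-22 + J))/((2*J*(16 - 26)/5)) = (J*(-22 + J))/(((⅖)*J*(-10))) = (J*(-22 + J))/((-4*J)) = (J*(-22 + J))*(-1/(4*J)) = 11/2 - J/4)
V(B(-18, 3)) - 1*204399 = (11/2 - (2 - 1*3)/4) - 1*204399 = (11/2 - (2 - 3)/4) - 204399 = (11/2 - ¼*(-1)) - 204399 = (11/2 + ¼) - 204399 = 23/4 - 204399 = -817573/4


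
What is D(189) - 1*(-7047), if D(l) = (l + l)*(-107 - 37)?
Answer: -47385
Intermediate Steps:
D(l) = -288*l (D(l) = (2*l)*(-144) = -288*l)
D(189) - 1*(-7047) = -288*189 - 1*(-7047) = -54432 + 7047 = -47385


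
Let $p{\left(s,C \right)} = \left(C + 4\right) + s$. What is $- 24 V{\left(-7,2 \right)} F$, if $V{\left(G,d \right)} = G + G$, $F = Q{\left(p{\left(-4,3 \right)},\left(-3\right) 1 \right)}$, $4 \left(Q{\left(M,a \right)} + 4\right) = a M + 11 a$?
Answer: $-4872$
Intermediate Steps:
$p{\left(s,C \right)} = 4 + C + s$ ($p{\left(s,C \right)} = \left(4 + C\right) + s = 4 + C + s$)
$Q{\left(M,a \right)} = -4 + \frac{11 a}{4} + \frac{M a}{4}$ ($Q{\left(M,a \right)} = -4 + \frac{a M + 11 a}{4} = -4 + \frac{M a + 11 a}{4} = -4 + \frac{11 a + M a}{4} = -4 + \left(\frac{11 a}{4} + \frac{M a}{4}\right) = -4 + \frac{11 a}{4} + \frac{M a}{4}$)
$F = - \frac{29}{2}$ ($F = -4 + \frac{11 \left(\left(-3\right) 1\right)}{4} + \frac{\left(4 + 3 - 4\right) \left(\left(-3\right) 1\right)}{4} = -4 + \frac{11}{4} \left(-3\right) + \frac{1}{4} \cdot 3 \left(-3\right) = -4 - \frac{33}{4} - \frac{9}{4} = - \frac{29}{2} \approx -14.5$)
$V{\left(G,d \right)} = 2 G$
$- 24 V{\left(-7,2 \right)} F = - 24 \cdot 2 \left(-7\right) \left(- \frac{29}{2}\right) = \left(-24\right) \left(-14\right) \left(- \frac{29}{2}\right) = 336 \left(- \frac{29}{2}\right) = -4872$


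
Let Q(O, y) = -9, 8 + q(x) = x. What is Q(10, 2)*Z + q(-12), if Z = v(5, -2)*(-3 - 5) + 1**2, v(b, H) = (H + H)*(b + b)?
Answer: -2909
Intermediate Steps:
q(x) = -8 + x
v(b, H) = 4*H*b (v(b, H) = (2*H)*(2*b) = 4*H*b)
Z = 321 (Z = (4*(-2)*5)*(-3 - 5) + 1**2 = -40*(-8) + 1 = 320 + 1 = 321)
Q(10, 2)*Z + q(-12) = -9*321 + (-8 - 12) = -2889 - 20 = -2909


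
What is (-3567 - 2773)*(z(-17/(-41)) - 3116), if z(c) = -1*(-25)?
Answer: 19596940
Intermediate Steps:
z(c) = 25
(-3567 - 2773)*(z(-17/(-41)) - 3116) = (-3567 - 2773)*(25 - 3116) = -6340*(-3091) = 19596940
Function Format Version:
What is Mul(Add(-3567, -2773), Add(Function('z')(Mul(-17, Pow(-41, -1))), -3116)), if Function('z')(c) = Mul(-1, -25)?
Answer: 19596940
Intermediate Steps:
Function('z')(c) = 25
Mul(Add(-3567, -2773), Add(Function('z')(Mul(-17, Pow(-41, -1))), -3116)) = Mul(Add(-3567, -2773), Add(25, -3116)) = Mul(-6340, -3091) = 19596940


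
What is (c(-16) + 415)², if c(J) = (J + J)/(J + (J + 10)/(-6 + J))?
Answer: 5205189609/29929 ≈ 1.7392e+5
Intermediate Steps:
c(J) = 2*J/(J + (10 + J)/(-6 + J)) (c(J) = (2*J)/(J + (10 + J)/(-6 + J)) = 2*J/(J + (10 + J)/(-6 + J)))
(c(-16) + 415)² = (2*(-16)*(-6 - 16)/(10 + (-16)² - 5*(-16)) + 415)² = (2*(-16)*(-22)/(10 + 256 + 80) + 415)² = (2*(-16)*(-22)/346 + 415)² = (2*(-16)*(1/346)*(-22) + 415)² = (352/173 + 415)² = (72147/173)² = 5205189609/29929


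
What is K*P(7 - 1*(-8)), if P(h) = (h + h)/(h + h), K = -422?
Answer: -422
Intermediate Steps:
P(h) = 1 (P(h) = (2*h)/((2*h)) = (2*h)*(1/(2*h)) = 1)
K*P(7 - 1*(-8)) = -422*1 = -422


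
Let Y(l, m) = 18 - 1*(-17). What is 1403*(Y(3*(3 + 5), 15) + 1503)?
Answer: 2157814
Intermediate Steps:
Y(l, m) = 35 (Y(l, m) = 18 + 17 = 35)
1403*(Y(3*(3 + 5), 15) + 1503) = 1403*(35 + 1503) = 1403*1538 = 2157814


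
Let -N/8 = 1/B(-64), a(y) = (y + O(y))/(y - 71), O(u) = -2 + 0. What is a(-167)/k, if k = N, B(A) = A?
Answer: 676/119 ≈ 5.6807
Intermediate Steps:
O(u) = -2
a(y) = (-2 + y)/(-71 + y) (a(y) = (y - 2)/(y - 71) = (-2 + y)/(-71 + y))
N = 1/8 (N = -8/(-64) = -8*(-1/64) = 1/8 ≈ 0.12500)
k = 1/8 ≈ 0.12500
a(-167)/k = ((-2 - 167)/(-71 - 167))/(1/8) = (-169/(-238))*8 = -1/238*(-169)*8 = (169/238)*8 = 676/119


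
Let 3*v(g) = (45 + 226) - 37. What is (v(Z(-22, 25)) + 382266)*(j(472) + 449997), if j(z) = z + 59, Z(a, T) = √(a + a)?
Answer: 172256677632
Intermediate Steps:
Z(a, T) = √2*√a (Z(a, T) = √(2*a) = √2*√a)
v(g) = 78 (v(g) = ((45 + 226) - 37)/3 = (271 - 37)/3 = (⅓)*234 = 78)
j(z) = 59 + z
(v(Z(-22, 25)) + 382266)*(j(472) + 449997) = (78 + 382266)*((59 + 472) + 449997) = 382344*(531 + 449997) = 382344*450528 = 172256677632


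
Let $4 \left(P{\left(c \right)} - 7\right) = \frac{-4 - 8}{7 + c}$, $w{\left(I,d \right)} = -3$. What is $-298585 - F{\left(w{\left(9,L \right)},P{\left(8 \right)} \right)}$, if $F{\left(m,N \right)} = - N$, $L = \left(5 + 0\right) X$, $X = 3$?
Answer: $- \frac{1492891}{5} \approx -2.9858 \cdot 10^{5}$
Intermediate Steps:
$L = 15$ ($L = \left(5 + 0\right) 3 = 5 \cdot 3 = 15$)
$P{\left(c \right)} = 7 - \frac{3}{7 + c}$ ($P{\left(c \right)} = 7 + \frac{\left(-4 - 8\right) \frac{1}{7 + c}}{4} = 7 + \frac{\left(-12\right) \frac{1}{7 + c}}{4} = 7 - \frac{3}{7 + c}$)
$-298585 - F{\left(w{\left(9,L \right)},P{\left(8 \right)} \right)} = -298585 - - \frac{46 + 7 \cdot 8}{7 + 8} = -298585 - - \frac{46 + 56}{15} = -298585 - - \frac{102}{15} = -298585 - \left(-1\right) \frac{34}{5} = -298585 - - \frac{34}{5} = -298585 + \frac{34}{5} = - \frac{1492891}{5}$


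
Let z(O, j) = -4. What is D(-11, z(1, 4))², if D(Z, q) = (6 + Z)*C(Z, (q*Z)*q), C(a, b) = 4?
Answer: 400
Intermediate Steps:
D(Z, q) = 24 + 4*Z (D(Z, q) = (6 + Z)*4 = 24 + 4*Z)
D(-11, z(1, 4))² = (24 + 4*(-11))² = (24 - 44)² = (-20)² = 400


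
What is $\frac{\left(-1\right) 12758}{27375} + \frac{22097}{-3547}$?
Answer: $- \frac{650158001}{97099125} \approx -6.6958$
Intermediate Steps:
$\frac{\left(-1\right) 12758}{27375} + \frac{22097}{-3547} = \left(-12758\right) \frac{1}{27375} + 22097 \left(- \frac{1}{3547}\right) = - \frac{12758}{27375} - \frac{22097}{3547} = - \frac{650158001}{97099125}$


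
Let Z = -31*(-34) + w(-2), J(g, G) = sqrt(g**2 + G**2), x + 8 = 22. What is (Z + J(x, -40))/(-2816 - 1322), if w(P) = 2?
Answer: -528/2069 - sqrt(449)/2069 ≈ -0.26544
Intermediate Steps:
x = 14 (x = -8 + 22 = 14)
J(g, G) = sqrt(G**2 + g**2)
Z = 1056 (Z = -31*(-34) + 2 = 1054 + 2 = 1056)
(Z + J(x, -40))/(-2816 - 1322) = (1056 + sqrt((-40)**2 + 14**2))/(-2816 - 1322) = (1056 + sqrt(1600 + 196))/(-4138) = (1056 + sqrt(1796))*(-1/4138) = (1056 + 2*sqrt(449))*(-1/4138) = -528/2069 - sqrt(449)/2069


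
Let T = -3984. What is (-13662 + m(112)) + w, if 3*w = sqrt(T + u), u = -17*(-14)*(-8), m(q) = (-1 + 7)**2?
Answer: -13626 + 16*I*sqrt(23)/3 ≈ -13626.0 + 25.578*I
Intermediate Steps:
m(q) = 36 (m(q) = 6**2 = 36)
u = -1904 (u = 238*(-8) = -1904)
w = 16*I*sqrt(23)/3 (w = sqrt(-3984 - 1904)/3 = sqrt(-5888)/3 = (16*I*sqrt(23))/3 = 16*I*sqrt(23)/3 ≈ 25.578*I)
(-13662 + m(112)) + w = (-13662 + 36) + 16*I*sqrt(23)/3 = -13626 + 16*I*sqrt(23)/3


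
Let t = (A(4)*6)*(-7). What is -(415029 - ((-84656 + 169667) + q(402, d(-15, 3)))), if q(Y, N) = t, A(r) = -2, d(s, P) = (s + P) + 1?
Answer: -329934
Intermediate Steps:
d(s, P) = 1 + P + s (d(s, P) = (P + s) + 1 = 1 + P + s)
t = 84 (t = -2*6*(-7) = -12*(-7) = 84)
q(Y, N) = 84
-(415029 - ((-84656 + 169667) + q(402, d(-15, 3)))) = -(415029 - ((-84656 + 169667) + 84)) = -(415029 - (85011 + 84)) = -(415029 - 1*85095) = -(415029 - 85095) = -1*329934 = -329934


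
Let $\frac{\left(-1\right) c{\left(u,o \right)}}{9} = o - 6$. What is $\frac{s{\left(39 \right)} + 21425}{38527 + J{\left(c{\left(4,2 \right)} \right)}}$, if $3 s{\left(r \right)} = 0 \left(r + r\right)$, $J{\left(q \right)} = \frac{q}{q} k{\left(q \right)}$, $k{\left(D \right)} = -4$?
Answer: $\frac{21425}{38523} \approx 0.55616$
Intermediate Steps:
$c{\left(u,o \right)} = 54 - 9 o$ ($c{\left(u,o \right)} = - 9 \left(o - 6\right) = - 9 \left(-6 + o\right) = 54 - 9 o$)
$J{\left(q \right)} = -4$ ($J{\left(q \right)} = \frac{q}{q} \left(-4\right) = 1 \left(-4\right) = -4$)
$s{\left(r \right)} = 0$ ($s{\left(r \right)} = \frac{0 \left(r + r\right)}{3} = \frac{0 \cdot 2 r}{3} = \frac{1}{3} \cdot 0 = 0$)
$\frac{s{\left(39 \right)} + 21425}{38527 + J{\left(c{\left(4,2 \right)} \right)}} = \frac{0 + 21425}{38527 - 4} = \frac{21425}{38523}$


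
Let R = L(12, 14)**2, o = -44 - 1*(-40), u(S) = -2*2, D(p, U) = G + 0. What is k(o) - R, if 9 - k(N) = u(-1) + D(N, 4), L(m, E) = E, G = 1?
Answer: -184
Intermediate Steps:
D(p, U) = 1 (D(p, U) = 1 + 0 = 1)
u(S) = -4
o = -4 (o = -44 + 40 = -4)
k(N) = 12 (k(N) = 9 - (-4 + 1) = 9 - 1*(-3) = 9 + 3 = 12)
R = 196 (R = 14**2 = 196)
k(o) - R = 12 - 1*196 = 12 - 196 = -184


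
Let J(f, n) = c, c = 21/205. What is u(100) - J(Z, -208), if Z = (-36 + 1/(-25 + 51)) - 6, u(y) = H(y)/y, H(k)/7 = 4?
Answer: 182/1025 ≈ 0.17756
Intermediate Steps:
H(k) = 28 (H(k) = 7*4 = 28)
u(y) = 28/y
Z = -1091/26 (Z = (-36 + 1/26) - 6 = -935/26 - 6 = -1091/26 ≈ -41.962)
c = 21/205 (c = 21*(1/205) = 21/205 ≈ 0.10244)
J(f, n) = 21/205
u(100) - J(Z, -208) = 28/100 - 1*21/205 = 28*(1/100) - 21/205 = 7/25 - 21/205 = 182/1025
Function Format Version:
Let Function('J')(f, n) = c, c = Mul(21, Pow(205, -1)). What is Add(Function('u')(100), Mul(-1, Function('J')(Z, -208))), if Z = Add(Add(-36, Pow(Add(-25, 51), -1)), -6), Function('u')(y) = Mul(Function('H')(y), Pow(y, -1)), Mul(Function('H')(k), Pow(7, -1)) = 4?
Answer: Rational(182, 1025) ≈ 0.17756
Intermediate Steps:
Function('H')(k) = 28 (Function('H')(k) = Mul(7, 4) = 28)
Function('u')(y) = Mul(28, Pow(y, -1))
Z = Rational(-1091, 26) (Z = Add(Add(-36, Pow(26, -1)), -6) = Add(Add(-36, Rational(1, 26)), -6) = Add(Rational(-935, 26), -6) = Rational(-1091, 26) ≈ -41.962)
c = Rational(21, 205) (c = Mul(21, Rational(1, 205)) = Rational(21, 205) ≈ 0.10244)
Function('J')(f, n) = Rational(21, 205)
Add(Function('u')(100), Mul(-1, Function('J')(Z, -208))) = Add(Mul(28, Pow(100, -1)), Mul(-1, Rational(21, 205))) = Add(Mul(28, Rational(1, 100)), Rational(-21, 205)) = Add(Rational(7, 25), Rational(-21, 205)) = Rational(182, 1025)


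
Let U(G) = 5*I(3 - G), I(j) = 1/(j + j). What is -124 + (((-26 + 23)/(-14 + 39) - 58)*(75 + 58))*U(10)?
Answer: 26367/10 ≈ 2636.7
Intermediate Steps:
I(j) = 1/(2*j)
U(G) = 5/(2*(3 - G)) (U(G) = 5*(1/(2*(3 - G))) = 5/(2*(3 - G)))
-124 + (((-26 + 23)/(-14 + 39) - 58)*(75 + 58))*U(10) = -124 + (((-26 + 23)/(-14 + 39) - 58)*(75 + 58))*(-5/(-6 + 2*10)) = -124 + ((-3/25 - 58)*133)*(-5/(-6 + 20)) = -124 + ((-3*1/25 - 58)*133)*(-5/14) = -124 + ((-3/25 - 58)*133)*(-5*1/14) = -124 - 1453/25*133*(-5/14) = -124 - 193249/25*(-5/14) = -124 + 27607/10 = 26367/10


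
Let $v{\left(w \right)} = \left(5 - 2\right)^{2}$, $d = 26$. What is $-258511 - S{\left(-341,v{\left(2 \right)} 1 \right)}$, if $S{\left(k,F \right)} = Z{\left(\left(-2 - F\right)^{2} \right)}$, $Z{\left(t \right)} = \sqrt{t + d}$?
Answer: $-258511 - 7 \sqrt{3} \approx -2.5852 \cdot 10^{5}$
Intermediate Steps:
$Z{\left(t \right)} = \sqrt{26 + t}$ ($Z{\left(t \right)} = \sqrt{t + 26} = \sqrt{26 + t}$)
$v{\left(w \right)} = 9$ ($v{\left(w \right)} = 3^{2} = 9$)
$S{\left(k,F \right)} = \sqrt{26 + \left(-2 - F\right)^{2}}$
$-258511 - S{\left(-341,v{\left(2 \right)} 1 \right)} = -258511 - \sqrt{26 + \left(2 + 9 \cdot 1\right)^{2}} = -258511 - \sqrt{26 + \left(2 + 9\right)^{2}} = -258511 - \sqrt{26 + 11^{2}} = -258511 - \sqrt{26 + 121} = -258511 - \sqrt{147} = -258511 - 7 \sqrt{3}$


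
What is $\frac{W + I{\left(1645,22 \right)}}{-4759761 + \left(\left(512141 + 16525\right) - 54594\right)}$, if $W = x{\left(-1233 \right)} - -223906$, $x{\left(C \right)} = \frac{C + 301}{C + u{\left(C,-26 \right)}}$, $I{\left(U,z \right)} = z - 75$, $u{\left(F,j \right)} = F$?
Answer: $- \frac{276011215}{5284254537} \approx -0.052233$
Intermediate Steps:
$I{\left(U,z \right)} = -75 + z$
$x{\left(C \right)} = \frac{301 + C}{2 C}$ ($x{\left(C \right)} = \frac{C + 301}{C + C} = \frac{301 + C}{2 C}$)
$W = \frac{276076564}{1233}$ ($W = \frac{301 - 1233}{2 \left(-1233\right)} - -223906 = \frac{1}{2} \left(- \frac{1}{1233}\right) \left(-932\right) + 223906 = \frac{466}{1233} + 223906 = \frac{276076564}{1233} \approx 2.2391 \cdot 10^{5}$)
$\frac{W + I{\left(1645,22 \right)}}{-4759761 + \left(\left(512141 + 16525\right) - 54594\right)} = \frac{\frac{276076564}{1233} + \left(-75 + 22\right)}{-4759761 + \left(\left(512141 + 16525\right) - 54594\right)} = \frac{\frac{276076564}{1233} - 53}{-4759761 + \left(528666 - 54594\right)} = \frac{276011215}{1233 \left(-4759761 + 474072\right)} = \frac{276011215}{1233 \left(-4285689\right)} = \frac{276011215}{1233} \left(- \frac{1}{4285689}\right) = - \frac{276011215}{5284254537}$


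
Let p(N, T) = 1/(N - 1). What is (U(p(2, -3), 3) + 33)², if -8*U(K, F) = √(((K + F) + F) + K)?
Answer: (132 - √2)²/16 ≈ 1065.8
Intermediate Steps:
p(N, T) = 1/(-1 + N)
U(K, F) = -√(2*F + 2*K)/8 (U(K, F) = -√(((K + F) + F) + K)/8 = -√(((F + K) + F) + K)/8 = -√((K + 2*F) + K)/8 = -√(2*F + 2*K)/8)
(U(p(2, -3), 3) + 33)² = (-√(2*3 + 2/(-1 + 2))/8 + 33)² = (-√(6 + 2/1)/8 + 33)² = (-√(6 + 2*1)/8 + 33)² = (-√(6 + 2)/8 + 33)² = (-√2/4 + 33)² = (33 - √2/4)²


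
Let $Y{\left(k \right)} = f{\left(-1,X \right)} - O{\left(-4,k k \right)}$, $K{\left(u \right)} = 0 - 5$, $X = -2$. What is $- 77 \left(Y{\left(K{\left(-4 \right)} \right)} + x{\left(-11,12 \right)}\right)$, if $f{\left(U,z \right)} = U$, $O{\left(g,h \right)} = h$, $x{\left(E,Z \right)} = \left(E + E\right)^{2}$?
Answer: $-35266$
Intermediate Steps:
$x{\left(E,Z \right)} = 4 E^{2}$ ($x{\left(E,Z \right)} = \left(2 E\right)^{2} = 4 E^{2}$)
$K{\left(u \right)} = -5$
$Y{\left(k \right)} = -1 - k^{2}$ ($Y{\left(k \right)} = -1 - k k = -1 - k^{2}$)
$- 77 \left(Y{\left(K{\left(-4 \right)} \right)} + x{\left(-11,12 \right)}\right) = - 77 \left(\left(-1 - \left(-5\right)^{2}\right) + 4 \left(-11\right)^{2}\right) = - 77 \left(\left(-1 - 25\right) + 4 \cdot 121\right) = - 77 \left(\left(-1 - 25\right) + 484\right) = - 77 \left(-26 + 484\right) = \left(-77\right) 458 = -35266$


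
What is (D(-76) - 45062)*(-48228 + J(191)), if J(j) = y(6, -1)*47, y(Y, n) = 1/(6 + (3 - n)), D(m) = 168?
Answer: 10824684151/5 ≈ 2.1649e+9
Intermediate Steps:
y(Y, n) = 1/(9 - n)
J(j) = 47/10 (J(j) = -1/(-9 - 1)*47 = -1/(-10)*47 = -1*(-⅒)*47 = (⅒)*47 = 47/10)
(D(-76) - 45062)*(-48228 + J(191)) = (168 - 45062)*(-48228 + 47/10) = -44894*(-482233/10) = 10824684151/5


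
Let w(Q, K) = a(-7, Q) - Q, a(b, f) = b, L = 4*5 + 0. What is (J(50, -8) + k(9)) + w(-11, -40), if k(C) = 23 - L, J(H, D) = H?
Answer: 57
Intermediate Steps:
L = 20 (L = 20 + 0 = 20)
k(C) = 3 (k(C) = 23 - 1*20 = 23 - 20 = 3)
w(Q, K) = -7 - Q
(J(50, -8) + k(9)) + w(-11, -40) = (50 + 3) + (-7 - 1*(-11)) = 53 + (-7 + 11) = 53 + 4 = 57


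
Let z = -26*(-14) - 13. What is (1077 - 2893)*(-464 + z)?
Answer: 205208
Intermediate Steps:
z = 351 (z = 364 - 13 = 351)
(1077 - 2893)*(-464 + z) = (1077 - 2893)*(-464 + 351) = -1816*(-113) = 205208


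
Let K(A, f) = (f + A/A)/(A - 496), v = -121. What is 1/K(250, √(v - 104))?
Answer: -123/113 + 1845*I/113 ≈ -1.0885 + 16.327*I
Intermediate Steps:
K(A, f) = (1 + f)/(-496 + A) (K(A, f) = (f + 1)/(-496 + A) = (1 + f)/(-496 + A))
1/K(250, √(v - 104)) = 1/((1 + √(-121 - 104))/(-496 + 250)) = 1/((1 + √(-225))/(-246)) = 1/(-(1 + 15*I)/246) = 1/(-1/246 - 5*I/82) = 30258*(-1/246 + 5*I/82)/113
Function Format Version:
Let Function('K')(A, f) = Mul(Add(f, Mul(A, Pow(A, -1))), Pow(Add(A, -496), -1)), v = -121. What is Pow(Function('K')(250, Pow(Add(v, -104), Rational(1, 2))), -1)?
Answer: Add(Rational(-123, 113), Mul(Rational(1845, 113), I)) ≈ Add(-1.0885, Mul(16.327, I))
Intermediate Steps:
Function('K')(A, f) = Mul(Pow(Add(-496, A), -1), Add(1, f)) (Function('K')(A, f) = Mul(Add(f, 1), Pow(Add(-496, A), -1)) = Mul(Add(1, f), Pow(Add(-496, A), -1)) = Mul(Pow(Add(-496, A), -1), Add(1, f)))
Pow(Function('K')(250, Pow(Add(v, -104), Rational(1, 2))), -1) = Pow(Mul(Pow(Add(-496, 250), -1), Add(1, Pow(Add(-121, -104), Rational(1, 2)))), -1) = Pow(Mul(Pow(-246, -1), Add(1, Pow(-225, Rational(1, 2)))), -1) = Pow(Mul(Rational(-1, 246), Add(1, Mul(15, I))), -1) = Pow(Add(Rational(-1, 246), Mul(Rational(-5, 82), I)), -1) = Mul(Rational(30258, 113), Add(Rational(-1, 246), Mul(Rational(5, 82), I)))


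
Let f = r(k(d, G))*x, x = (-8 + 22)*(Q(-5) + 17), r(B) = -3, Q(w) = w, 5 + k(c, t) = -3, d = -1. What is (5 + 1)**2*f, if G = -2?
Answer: -18144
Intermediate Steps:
k(c, t) = -8 (k(c, t) = -5 - 3 = -8)
x = 168 (x = (-8 + 22)*(-5 + 17) = 14*12 = 168)
f = -504 (f = -3*168 = -504)
(5 + 1)**2*f = (5 + 1)**2*(-504) = 6**2*(-504) = 36*(-504) = -18144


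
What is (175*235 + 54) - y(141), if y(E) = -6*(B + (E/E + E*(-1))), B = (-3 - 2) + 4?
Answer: 40333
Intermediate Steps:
B = -1 (B = -5 + 4 = -1)
y(E) = 6*E (y(E) = -6*(-1 + (E/E + E*(-1))) = -6*(-1 + (1 - E)) = -(-6)*E = 6*E)
(175*235 + 54) - y(141) = (175*235 + 54) - 6*141 = (41125 + 54) - 1*846 = 41179 - 846 = 40333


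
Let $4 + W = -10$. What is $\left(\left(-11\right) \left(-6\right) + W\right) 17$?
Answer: $884$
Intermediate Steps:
$W = -14$ ($W = -4 - 10 = -14$)
$\left(\left(-11\right) \left(-6\right) + W\right) 17 = \left(\left(-11\right) \left(-6\right) - 14\right) 17 = \left(66 - 14\right) 17 = 52 \cdot 17 = 884$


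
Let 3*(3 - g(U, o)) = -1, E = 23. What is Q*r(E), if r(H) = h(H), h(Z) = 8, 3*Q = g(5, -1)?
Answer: 80/9 ≈ 8.8889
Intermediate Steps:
g(U, o) = 10/3 (g(U, o) = 3 - 1/3*(-1) = 3 + 1/3 = 10/3)
Q = 10/9 (Q = (1/3)*(10/3) = 10/9 ≈ 1.1111)
r(H) = 8
Q*r(E) = (10/9)*8 = 80/9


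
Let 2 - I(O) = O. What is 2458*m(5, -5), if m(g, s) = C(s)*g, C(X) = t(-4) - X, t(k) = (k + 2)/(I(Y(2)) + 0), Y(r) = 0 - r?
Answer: 55305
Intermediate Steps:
Y(r) = -r
I(O) = 2 - O
t(k) = ½ + k/4 (t(k) = (k + 2)/((2 - (-1)*2) + 0) = (2 + k)/((2 - 1*(-2)) + 0) = (2 + k)/((2 + 2) + 0) = (2 + k)/(4 + 0) = (2 + k)/4 = (2 + k)*(¼) = ½ + k/4)
C(X) = -½ - X (C(X) = (½ + (¼)*(-4)) - X = (½ - 1) - X = -½ - X)
m(g, s) = g*(-½ - s) (m(g, s) = (-½ - s)*g = g*(-½ - s))
2458*m(5, -5) = 2458*(-1*5*(½ - 5)) = 2458*(-1*5*(-9/2)) = 2458*(45/2) = 55305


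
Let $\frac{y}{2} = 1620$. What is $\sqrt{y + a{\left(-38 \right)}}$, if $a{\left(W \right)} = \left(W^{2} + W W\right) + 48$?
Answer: $4 \sqrt{386} \approx 78.588$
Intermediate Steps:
$y = 3240$ ($y = 2 \cdot 1620 = 3240$)
$a{\left(W \right)} = 48 + 2 W^{2}$ ($a{\left(W \right)} = \left(W^{2} + W^{2}\right) + 48 = 2 W^{2} + 48 = 48 + 2 W^{2}$)
$\sqrt{y + a{\left(-38 \right)}} = \sqrt{3240 + \left(48 + 2 \left(-38\right)^{2}\right)} = \sqrt{3240 + \left(48 + 2 \cdot 1444\right)} = \sqrt{3240 + \left(48 + 2888\right)} = \sqrt{3240 + 2936} = \sqrt{6176} = 4 \sqrt{386}$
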